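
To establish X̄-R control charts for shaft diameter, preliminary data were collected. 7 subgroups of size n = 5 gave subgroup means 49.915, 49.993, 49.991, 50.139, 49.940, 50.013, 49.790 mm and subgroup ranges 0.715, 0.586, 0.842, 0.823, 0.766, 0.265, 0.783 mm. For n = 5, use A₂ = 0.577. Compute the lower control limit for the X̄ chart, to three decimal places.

49.575

X̄̄ = (49.915 + 49.993 + 49.991 + 50.139 + 49.940 + 50.013 + 49.790) / 7 = 349.7810 / 7 = 49.9687
R̄ = (0.715 + 0.586 + 0.842 + 0.823 + 0.766 + 0.265 + 0.783) / 7 = 4.7800 / 7 = 0.6829
LCL = X̄̄ − A₂·R̄ = 49.9687 − 0.577 × 0.6829 = 49.5747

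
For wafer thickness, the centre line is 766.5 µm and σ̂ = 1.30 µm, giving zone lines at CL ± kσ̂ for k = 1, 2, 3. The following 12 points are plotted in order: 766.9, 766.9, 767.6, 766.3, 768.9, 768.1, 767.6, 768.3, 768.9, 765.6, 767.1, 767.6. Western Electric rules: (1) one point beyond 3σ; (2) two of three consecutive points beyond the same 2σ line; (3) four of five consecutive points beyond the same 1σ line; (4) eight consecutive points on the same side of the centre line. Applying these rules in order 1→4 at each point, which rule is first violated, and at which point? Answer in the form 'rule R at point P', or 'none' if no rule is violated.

Zone of each point (C = within 1σ̂, B = 1σ̂–2σ̂, A = 2σ̂–3σ̂, * = beyond 3σ̂; sign = side of CL): 1:+C, 2:+C, 3:+C, 4:-C, 5:+B, 6:+B, 7:+C, 8:+B, 9:+B, 10:-C, 11:+C, 12:+C
Rule 3 (four of five consecutive points beyond the same 1σ limit) is satisfied at point 9.

rule 3 at point 9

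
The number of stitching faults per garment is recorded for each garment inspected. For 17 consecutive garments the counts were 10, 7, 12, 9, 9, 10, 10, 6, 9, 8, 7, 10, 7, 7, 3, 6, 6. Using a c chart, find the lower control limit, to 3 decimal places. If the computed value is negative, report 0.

c̄ = (10 + 7 + 12 + 9 + 9 + 10 + 10 + 6 + 9 + 8 + 7 + 10 + 7 + 7 + 3 + 6 + 6) / 17 = 136 / 17 = 8.0000
LCL = c̄ − 3√c̄ = 8.0000 − 3 × 2.8284 = -0.4853 → 0 (cannot be negative)

0.000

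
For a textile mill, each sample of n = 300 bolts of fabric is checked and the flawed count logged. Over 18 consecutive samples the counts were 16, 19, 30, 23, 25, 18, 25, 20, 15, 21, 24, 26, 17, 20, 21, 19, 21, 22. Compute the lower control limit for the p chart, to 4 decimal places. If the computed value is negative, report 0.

p̄ = Σdᵢ / (k·n) = 382 / (18 × 300) = 0.07074
LCL = p̄ − 3·√(p̄(1−p̄)/n) = 0.07074 − 3 × 0.01480 = 0.02633

0.0263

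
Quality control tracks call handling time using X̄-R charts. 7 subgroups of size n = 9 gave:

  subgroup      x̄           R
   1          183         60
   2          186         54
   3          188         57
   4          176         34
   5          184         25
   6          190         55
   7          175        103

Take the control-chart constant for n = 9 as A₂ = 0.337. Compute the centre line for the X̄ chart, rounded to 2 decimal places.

183.14

X̄̄ = (183 + 186 + 188 + 176 + 184 + 190 + 175) / 7 = 1282.0000 / 7 = 183.1429
CL = X̄̄ = 183.1429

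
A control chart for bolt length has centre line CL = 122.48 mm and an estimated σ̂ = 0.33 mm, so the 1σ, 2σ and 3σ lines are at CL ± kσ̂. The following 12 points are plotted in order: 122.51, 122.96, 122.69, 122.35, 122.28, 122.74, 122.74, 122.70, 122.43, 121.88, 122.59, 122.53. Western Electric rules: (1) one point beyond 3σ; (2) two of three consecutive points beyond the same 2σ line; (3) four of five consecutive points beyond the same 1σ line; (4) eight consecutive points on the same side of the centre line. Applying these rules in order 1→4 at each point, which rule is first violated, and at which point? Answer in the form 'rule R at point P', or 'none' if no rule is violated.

none

Zone of each point (C = within 1σ̂, B = 1σ̂–2σ̂, A = 2σ̂–3σ̂, * = beyond 3σ̂; sign = side of CL): 1:+C, 2:+B, 3:+C, 4:-C, 5:-C, 6:+C, 7:+C, 8:+C, 9:-C, 10:-B, 11:+C, 12:+C
No rule fires across all 12 points.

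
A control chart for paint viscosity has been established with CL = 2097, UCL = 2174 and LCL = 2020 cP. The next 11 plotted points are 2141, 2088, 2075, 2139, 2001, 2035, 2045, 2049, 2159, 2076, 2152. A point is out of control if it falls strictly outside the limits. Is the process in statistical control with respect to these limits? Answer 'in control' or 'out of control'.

out of control

Compare each point to [2020, 2174]: sample 5 = 2001 < LCL.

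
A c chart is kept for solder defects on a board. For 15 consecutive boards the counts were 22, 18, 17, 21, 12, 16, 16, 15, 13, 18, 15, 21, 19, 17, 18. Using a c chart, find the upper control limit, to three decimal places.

c̄ = (22 + 18 + 17 + 21 + 12 + 16 + 16 + 15 + 13 + 18 + 15 + 21 + 19 + 17 + 18) / 15 = 258 / 15 = 17.2000
UCL = c̄ + 3√c̄ = 17.2000 + 3 × √17.2000 = 17.2000 + 3 × 4.1473 = 29.6419

29.642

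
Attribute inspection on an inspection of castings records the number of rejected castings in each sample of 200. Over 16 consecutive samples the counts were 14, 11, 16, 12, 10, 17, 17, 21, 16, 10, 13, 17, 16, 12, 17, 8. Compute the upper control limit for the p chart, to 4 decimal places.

p̄ = Σdᵢ / (k·n) = 227 / (16 × 200) = 0.07094
UCL = p̄ + 3·√(p̄(1−p̄)/n) = 0.07094 + 3 × √(0.07094×0.92906/200) = 0.07094 + 3 × 0.01815 = 0.12540

0.1254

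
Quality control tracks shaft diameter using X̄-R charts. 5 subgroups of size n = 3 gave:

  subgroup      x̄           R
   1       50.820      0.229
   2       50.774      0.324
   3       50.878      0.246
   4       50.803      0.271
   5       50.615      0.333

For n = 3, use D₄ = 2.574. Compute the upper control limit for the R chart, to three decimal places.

0.722

R̄ = (0.229 + 0.324 + 0.246 + 0.271 + 0.333) / 5 = 1.4030 / 5 = 0.2806
UCL_R = D₄·R̄ = 2.574 × 0.2806 = 0.7223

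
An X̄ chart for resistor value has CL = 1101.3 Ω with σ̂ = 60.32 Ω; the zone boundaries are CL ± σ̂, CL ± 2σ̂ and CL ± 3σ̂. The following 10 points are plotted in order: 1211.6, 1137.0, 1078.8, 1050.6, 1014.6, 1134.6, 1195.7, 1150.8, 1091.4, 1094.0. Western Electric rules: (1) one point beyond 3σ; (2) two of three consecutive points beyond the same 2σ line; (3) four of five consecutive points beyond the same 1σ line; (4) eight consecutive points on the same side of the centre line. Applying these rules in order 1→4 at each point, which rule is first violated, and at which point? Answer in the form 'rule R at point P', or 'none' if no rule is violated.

Zone of each point (C = within 1σ̂, B = 1σ̂–2σ̂, A = 2σ̂–3σ̂, * = beyond 3σ̂; sign = side of CL): 1:+B, 2:+C, 3:-C, 4:-C, 5:-B, 6:+C, 7:+B, 8:+C, 9:-C, 10:-C
No rule fires across all 10 points.

none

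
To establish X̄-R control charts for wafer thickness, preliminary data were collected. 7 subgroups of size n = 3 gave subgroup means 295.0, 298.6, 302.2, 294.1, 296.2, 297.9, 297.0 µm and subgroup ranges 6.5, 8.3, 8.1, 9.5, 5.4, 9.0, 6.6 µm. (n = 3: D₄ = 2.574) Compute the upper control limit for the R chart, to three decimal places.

19.636

R̄ = (6.5 + 8.3 + 8.1 + 9.5 + 5.4 + 9.0 + 6.6) / 7 = 53.4000 / 7 = 7.6286
UCL_R = D₄·R̄ = 2.574 × 7.6286 = 19.6359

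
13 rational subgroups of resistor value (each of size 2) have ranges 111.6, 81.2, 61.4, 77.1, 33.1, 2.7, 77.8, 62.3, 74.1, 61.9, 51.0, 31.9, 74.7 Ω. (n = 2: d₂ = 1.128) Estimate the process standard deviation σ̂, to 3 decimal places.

R̄ = (111.6 + 81.2 + 61.4 + 77.1 + 33.1 + 2.7 + 77.8 + 62.3 + 74.1 + 61.9 + 51.0 + 31.9 + 74.7) / 13 = 61.6000
σ̂ = R̄ / d₂ = 61.6000 / 1.128 = 54.6099

54.610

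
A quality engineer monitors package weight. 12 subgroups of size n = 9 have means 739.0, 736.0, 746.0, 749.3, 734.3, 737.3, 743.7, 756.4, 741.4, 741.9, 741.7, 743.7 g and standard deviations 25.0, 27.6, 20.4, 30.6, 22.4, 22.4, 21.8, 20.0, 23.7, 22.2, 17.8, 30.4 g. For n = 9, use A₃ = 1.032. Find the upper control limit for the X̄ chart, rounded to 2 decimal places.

767.01

X̄̄ = (739.0 + 736.0 + 746.0 + 749.3 + 734.3 + 737.3 + 743.7 + 756.4 + 741.4 + 741.9 + 741.7 + 743.7) / 12 = 742.5583
s̄ = (25.0 + 27.6 + 20.4 + 30.6 + 22.4 + 22.4 + 21.8 + 20.0 + 23.7 + 22.2 + 17.8 + 30.4) / 12 = 23.6917
UCL = X̄̄ + A₃·s̄ = 742.5583 + 1.032 × 23.6917 = 767.0081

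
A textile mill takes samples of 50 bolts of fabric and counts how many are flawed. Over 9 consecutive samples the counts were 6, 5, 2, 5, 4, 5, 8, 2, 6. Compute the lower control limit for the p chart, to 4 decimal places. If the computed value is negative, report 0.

0.0000

p̄ = Σdᵢ / (k·n) = 43 / (9 × 50) = 0.09556
LCL = p̄ − 3·√(p̄(1−p̄)/n) = 0.09556 − 3 × 0.04158 = -0.02917 → 0 (negative, so LCL = 0)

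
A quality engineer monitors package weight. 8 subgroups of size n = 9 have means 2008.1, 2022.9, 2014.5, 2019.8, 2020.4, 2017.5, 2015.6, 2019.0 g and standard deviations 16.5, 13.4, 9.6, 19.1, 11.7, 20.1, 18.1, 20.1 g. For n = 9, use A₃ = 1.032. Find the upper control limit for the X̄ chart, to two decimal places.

X̄̄ = (2008.1 + 2022.9 + 2014.5 + 2019.8 + 2020.4 + 2017.5 + 2015.6 + 2019.0) / 8 = 2017.2250
s̄ = (16.5 + 13.4 + 9.6 + 19.1 + 11.7 + 20.1 + 18.1 + 20.1) / 8 = 16.0750
UCL = X̄̄ + A₃·s̄ = 2017.2250 + 1.032 × 16.0750 = 2033.8144

2033.81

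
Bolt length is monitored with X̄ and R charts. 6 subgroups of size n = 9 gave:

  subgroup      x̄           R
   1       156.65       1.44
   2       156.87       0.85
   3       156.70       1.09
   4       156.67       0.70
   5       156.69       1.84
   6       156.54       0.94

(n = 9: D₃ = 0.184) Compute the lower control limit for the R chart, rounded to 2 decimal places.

0.21

R̄ = (1.44 + 0.85 + 1.09 + 0.70 + 1.84 + 0.94) / 6 = 6.8600 / 6 = 1.1433
LCL_R = D₃·R̄ = 0.184 × 1.1433 = 0.2104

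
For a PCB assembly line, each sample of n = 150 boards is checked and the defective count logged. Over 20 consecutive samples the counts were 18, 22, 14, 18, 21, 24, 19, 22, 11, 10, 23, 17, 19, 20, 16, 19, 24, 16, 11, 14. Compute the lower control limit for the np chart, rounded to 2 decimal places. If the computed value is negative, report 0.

p̄ = Σdᵢ / (k·n) = 358 / (20 × 150) = 0.11933
LCL = np̄ − 3·√(np̄(1−p̄)) = 17.9000 − 3 × 3.9704 = 5.9889

5.99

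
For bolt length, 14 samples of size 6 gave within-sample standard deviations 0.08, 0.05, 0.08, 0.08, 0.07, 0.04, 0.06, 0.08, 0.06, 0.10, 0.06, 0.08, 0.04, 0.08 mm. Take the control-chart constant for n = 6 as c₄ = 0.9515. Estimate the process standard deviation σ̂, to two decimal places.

s̄ = (0.08 + 0.05 + 0.08 + 0.08 + 0.07 + 0.04 + 0.06 + 0.08 + 0.06 + 0.10 + 0.06 + 0.08 + 0.04 + 0.08) / 14 = 0.0686
σ̂ = s̄ / c₄ = 0.0686 / 0.9515 = 0.0721

0.07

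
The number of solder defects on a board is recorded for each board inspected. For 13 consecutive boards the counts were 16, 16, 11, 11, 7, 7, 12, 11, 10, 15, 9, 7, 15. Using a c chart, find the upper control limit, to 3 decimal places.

21.396

c̄ = (16 + 16 + 11 + 11 + 7 + 7 + 12 + 11 + 10 + 15 + 9 + 7 + 15) / 13 = 147 / 13 = 11.3077
UCL = c̄ + 3√c̄ = 11.3077 + 3 × √11.3077 = 11.3077 + 3 × 3.3627 = 21.3958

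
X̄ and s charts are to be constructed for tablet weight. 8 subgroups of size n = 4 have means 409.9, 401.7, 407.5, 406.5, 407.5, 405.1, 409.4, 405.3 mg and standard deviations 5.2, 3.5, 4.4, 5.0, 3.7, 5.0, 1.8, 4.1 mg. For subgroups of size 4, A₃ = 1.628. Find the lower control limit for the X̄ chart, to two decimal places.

X̄̄ = (409.9 + 401.7 + 407.5 + 406.5 + 407.5 + 405.1 + 409.4 + 405.3) / 8 = 406.6125
s̄ = (5.2 + 3.5 + 4.4 + 5.0 + 3.7 + 5.0 + 1.8 + 4.1) / 8 = 4.0875
LCL = X̄̄ − A₃·s̄ = 406.6125 − 1.628 × 4.0875 = 399.9581

399.96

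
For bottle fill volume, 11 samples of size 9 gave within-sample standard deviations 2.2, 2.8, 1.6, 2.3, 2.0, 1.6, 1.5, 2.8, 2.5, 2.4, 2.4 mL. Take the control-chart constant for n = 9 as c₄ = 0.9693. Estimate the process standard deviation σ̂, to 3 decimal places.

s̄ = (2.2 + 2.8 + 1.6 + 2.3 + 2.0 + 1.6 + 1.5 + 2.8 + 2.5 + 2.4 + 2.4) / 11 = 2.1909
σ̂ = s̄ / c₄ = 2.1909 / 0.9693 = 2.2603

2.260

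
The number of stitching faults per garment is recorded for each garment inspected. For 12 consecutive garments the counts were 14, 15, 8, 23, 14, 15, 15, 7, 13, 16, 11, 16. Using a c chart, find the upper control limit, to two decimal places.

25.11

c̄ = (14 + 15 + 8 + 23 + 14 + 15 + 15 + 7 + 13 + 16 + 11 + 16) / 12 = 167 / 12 = 13.9167
UCL = c̄ + 3√c̄ = 13.9167 + 3 × √13.9167 = 13.9167 + 3 × 3.7305 = 25.1082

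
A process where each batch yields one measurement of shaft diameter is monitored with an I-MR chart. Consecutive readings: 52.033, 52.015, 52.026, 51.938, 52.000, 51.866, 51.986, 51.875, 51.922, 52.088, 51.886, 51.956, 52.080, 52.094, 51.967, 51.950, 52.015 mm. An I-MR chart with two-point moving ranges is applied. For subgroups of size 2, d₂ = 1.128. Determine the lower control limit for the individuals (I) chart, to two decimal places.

X̄ = (52.033 + 52.015 + 52.026 + 51.938 + 52.000 + 51.866 + 51.986 + 51.875 + 51.922 + 52.088 + 51.886 + 51.956 + 52.080 + 52.094 + 51.967 + 51.950 + 52.015) / 17 = 51.9822
Moving ranges: 0.018, 0.011, 0.088, 0.062, 0.134, 0.120, 0.111, 0.047, 0.166, 0.202, 0.070, 0.124, 0.014, 0.127, 0.017, 0.065; M̄R̄ = 1.3760 / 16 = 0.0860
LCL = X̄ − 3·M̄R̄/d₂ = 51.9822 − 3 × 0.0860 / 1.128 = 51.7535

51.75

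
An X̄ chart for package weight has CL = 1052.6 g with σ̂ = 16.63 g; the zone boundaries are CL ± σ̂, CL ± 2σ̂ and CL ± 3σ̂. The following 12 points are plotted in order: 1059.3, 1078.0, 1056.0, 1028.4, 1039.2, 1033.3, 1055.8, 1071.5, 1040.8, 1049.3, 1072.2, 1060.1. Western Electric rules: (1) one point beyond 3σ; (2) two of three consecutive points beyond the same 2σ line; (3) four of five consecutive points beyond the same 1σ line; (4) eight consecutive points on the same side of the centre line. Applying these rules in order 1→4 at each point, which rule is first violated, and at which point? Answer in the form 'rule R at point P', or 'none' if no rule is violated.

Zone of each point (C = within 1σ̂, B = 1σ̂–2σ̂, A = 2σ̂–3σ̂, * = beyond 3σ̂; sign = side of CL): 1:+C, 2:+B, 3:+C, 4:-B, 5:-C, 6:-B, 7:+C, 8:+B, 9:-C, 10:-C, 11:+B, 12:+C
No rule fires across all 12 points.

none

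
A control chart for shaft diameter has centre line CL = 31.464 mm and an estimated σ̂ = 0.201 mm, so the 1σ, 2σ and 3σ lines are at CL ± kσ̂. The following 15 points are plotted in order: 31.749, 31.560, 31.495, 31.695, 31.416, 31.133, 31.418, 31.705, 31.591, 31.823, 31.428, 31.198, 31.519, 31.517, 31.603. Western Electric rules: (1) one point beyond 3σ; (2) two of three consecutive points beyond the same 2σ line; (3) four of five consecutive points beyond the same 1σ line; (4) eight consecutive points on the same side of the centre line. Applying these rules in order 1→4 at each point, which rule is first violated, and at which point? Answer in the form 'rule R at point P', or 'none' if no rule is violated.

Zone of each point (C = within 1σ̂, B = 1σ̂–2σ̂, A = 2σ̂–3σ̂, * = beyond 3σ̂; sign = side of CL): 1:+B, 2:+C, 3:+C, 4:+B, 5:-C, 6:-B, 7:-C, 8:+B, 9:+C, 10:+B, 11:-C, 12:-B, 13:+C, 14:+C, 15:+C
No rule fires across all 15 points.

none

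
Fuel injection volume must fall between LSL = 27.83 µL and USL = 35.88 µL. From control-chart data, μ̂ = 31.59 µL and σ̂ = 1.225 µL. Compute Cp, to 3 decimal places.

1.095

Cp = (USL − LSL) / (6σ̂) = (35.88 − 27.83) / (6 × 1.225) = 8.0500 / 7.3500 = 1.0952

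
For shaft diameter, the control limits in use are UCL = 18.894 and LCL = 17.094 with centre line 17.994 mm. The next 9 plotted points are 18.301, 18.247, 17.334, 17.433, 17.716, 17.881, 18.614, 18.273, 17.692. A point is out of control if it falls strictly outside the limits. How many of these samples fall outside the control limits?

0

All 9 points lie within [17.094, 18.894].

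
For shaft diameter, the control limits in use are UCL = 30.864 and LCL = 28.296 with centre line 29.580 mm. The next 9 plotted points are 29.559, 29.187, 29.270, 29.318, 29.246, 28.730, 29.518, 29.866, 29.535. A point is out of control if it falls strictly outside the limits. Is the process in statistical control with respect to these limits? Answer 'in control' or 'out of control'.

in control

All 9 points lie within [28.296, 30.864].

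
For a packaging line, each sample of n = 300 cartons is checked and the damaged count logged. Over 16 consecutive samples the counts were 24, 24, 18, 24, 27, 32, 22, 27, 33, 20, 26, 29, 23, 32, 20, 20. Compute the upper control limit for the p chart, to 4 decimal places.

p̄ = Σdᵢ / (k·n) = 401 / (16 × 300) = 0.08354
UCL = p̄ + 3·√(p̄(1−p̄)/n) = 0.08354 + 3 × √(0.08354×0.91646/300) = 0.08354 + 3 × 0.01598 = 0.13147

0.1315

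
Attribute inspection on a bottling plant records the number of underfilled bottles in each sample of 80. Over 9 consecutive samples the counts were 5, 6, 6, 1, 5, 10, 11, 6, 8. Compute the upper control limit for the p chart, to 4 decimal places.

p̄ = Σdᵢ / (k·n) = 58 / (9 × 80) = 0.08056
UCL = p̄ + 3·√(p̄(1−p̄)/n) = 0.08056 + 3 × √(0.08056×0.91944/80) = 0.08056 + 3 × 0.03043 = 0.17184

0.1718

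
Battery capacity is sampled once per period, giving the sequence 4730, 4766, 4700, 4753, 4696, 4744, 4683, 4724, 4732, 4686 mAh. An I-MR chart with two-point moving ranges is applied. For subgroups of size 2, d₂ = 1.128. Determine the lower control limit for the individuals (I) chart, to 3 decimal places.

4598.469

X̄ = (4730 + 4766 + 4700 + 4753 + 4696 + 4744 + 4683 + 4724 + 4732 + 4686) / 10 = 4721.4000
Moving ranges: 36, 66, 53, 57, 48, 61, 41, 8, 46; M̄R̄ = 416.0000 / 9 = 46.2222
LCL = X̄ − 3·M̄R̄/d₂ = 4721.4000 − 3 × 46.2222 / 1.128 = 4598.4686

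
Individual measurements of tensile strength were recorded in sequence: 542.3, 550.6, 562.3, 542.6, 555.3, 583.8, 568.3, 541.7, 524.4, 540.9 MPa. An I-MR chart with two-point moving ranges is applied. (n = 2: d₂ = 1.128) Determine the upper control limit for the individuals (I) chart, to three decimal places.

597.556

X̄ = (542.3 + 550.6 + 562.3 + 542.6 + 555.3 + 583.8 + 568.3 + 541.7 + 524.4 + 540.9) / 10 = 551.2200
Moving ranges: 8.3, 11.7, 19.7, 12.7, 28.5, 15.5, 26.6, 17.3, 16.5; M̄R̄ = 156.8000 / 9 = 17.4222
UCL = X̄ + 3·M̄R̄/d₂ = 551.2200 + 3 × 17.4222 / 1.128 = 597.5557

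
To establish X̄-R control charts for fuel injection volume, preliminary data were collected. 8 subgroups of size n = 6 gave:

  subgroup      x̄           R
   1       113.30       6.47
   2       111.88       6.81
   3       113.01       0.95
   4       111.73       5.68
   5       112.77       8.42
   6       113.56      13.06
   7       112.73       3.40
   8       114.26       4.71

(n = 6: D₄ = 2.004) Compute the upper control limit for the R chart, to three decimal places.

R̄ = (6.47 + 6.81 + 0.95 + 5.68 + 8.42 + 13.06 + 3.40 + 4.71) / 8 = 49.5000 / 8 = 6.1875
UCL_R = D₄·R̄ = 2.004 × 6.1875 = 12.3997

12.400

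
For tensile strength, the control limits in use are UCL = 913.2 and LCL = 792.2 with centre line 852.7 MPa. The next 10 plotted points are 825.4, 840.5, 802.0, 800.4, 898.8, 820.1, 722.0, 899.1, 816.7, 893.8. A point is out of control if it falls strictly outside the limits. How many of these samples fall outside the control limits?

1

Compare each point to [792.2, 913.2]: sample 7 = 722.0 < LCL.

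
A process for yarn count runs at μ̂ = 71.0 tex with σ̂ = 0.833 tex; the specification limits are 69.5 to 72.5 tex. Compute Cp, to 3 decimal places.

0.600

Cp = (USL − LSL) / (6σ̂) = (72.5 − 69.5) / (6 × 0.833) = 3.0000 / 4.9980 = 0.6002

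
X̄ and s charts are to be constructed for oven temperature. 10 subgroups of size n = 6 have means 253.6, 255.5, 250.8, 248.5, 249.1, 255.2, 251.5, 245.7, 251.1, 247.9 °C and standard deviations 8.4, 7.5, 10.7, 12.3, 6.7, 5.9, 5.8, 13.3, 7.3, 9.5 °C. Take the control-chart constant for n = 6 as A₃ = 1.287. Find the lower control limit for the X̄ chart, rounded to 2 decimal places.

239.64

X̄̄ = (253.6 + 255.5 + 250.8 + 248.5 + 249.1 + 255.2 + 251.5 + 245.7 + 251.1 + 247.9) / 10 = 250.8900
s̄ = (8.4 + 7.5 + 10.7 + 12.3 + 6.7 + 5.9 + 5.8 + 13.3 + 7.3 + 9.5) / 10 = 8.7400
LCL = X̄̄ − A₃·s̄ = 250.8900 − 1.287 × 8.7400 = 239.6416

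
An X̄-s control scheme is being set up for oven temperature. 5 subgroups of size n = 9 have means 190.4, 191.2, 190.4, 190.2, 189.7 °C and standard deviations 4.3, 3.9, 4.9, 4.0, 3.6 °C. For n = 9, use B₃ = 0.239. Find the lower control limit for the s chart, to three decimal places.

s̄ = (4.3 + 3.9 + 4.9 + 4.0 + 3.6) / 5 = 4.1400
LCL_s = B₃·s̄ = 0.239 × 4.1400 = 0.9895

0.989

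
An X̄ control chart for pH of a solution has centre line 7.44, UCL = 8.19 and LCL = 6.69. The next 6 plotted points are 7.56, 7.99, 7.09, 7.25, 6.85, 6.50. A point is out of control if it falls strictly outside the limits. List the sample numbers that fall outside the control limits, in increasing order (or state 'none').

Compare each point to [6.69, 8.19]: sample 6 = 6.50 < LCL.

6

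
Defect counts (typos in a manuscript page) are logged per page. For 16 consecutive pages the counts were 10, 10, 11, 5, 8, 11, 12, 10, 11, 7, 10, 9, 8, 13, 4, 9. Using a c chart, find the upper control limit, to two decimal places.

18.37

c̄ = (10 + 10 + 11 + 5 + 8 + 11 + 12 + 10 + 11 + 7 + 10 + 9 + 8 + 13 + 4 + 9) / 16 = 148 / 16 = 9.2500
UCL = c̄ + 3√c̄ = 9.2500 + 3 × √9.2500 = 9.2500 + 3 × 3.0414 = 18.3741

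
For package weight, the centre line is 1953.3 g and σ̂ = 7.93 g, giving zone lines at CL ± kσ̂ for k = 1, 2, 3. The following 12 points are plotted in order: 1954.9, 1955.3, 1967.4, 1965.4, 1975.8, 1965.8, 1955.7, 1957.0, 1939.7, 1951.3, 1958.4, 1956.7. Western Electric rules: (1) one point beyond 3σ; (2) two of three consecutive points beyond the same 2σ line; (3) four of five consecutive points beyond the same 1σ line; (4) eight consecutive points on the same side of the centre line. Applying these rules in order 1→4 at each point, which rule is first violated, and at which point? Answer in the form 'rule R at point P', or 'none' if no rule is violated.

Zone of each point (C = within 1σ̂, B = 1σ̂–2σ̂, A = 2σ̂–3σ̂, * = beyond 3σ̂; sign = side of CL): 1:+C, 2:+C, 3:+B, 4:+B, 5:+A, 6:+B, 7:+C, 8:+C, 9:-B, 10:-C, 11:+C, 12:+C
Rule 3 (four of five consecutive points beyond the same 1σ limit) is satisfied at point 6.

rule 3 at point 6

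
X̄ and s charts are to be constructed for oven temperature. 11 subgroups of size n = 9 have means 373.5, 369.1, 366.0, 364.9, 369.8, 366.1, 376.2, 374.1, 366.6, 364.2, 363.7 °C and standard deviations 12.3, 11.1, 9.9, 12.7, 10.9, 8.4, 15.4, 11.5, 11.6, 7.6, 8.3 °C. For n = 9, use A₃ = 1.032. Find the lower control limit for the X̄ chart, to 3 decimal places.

X̄̄ = (373.5 + 369.1 + 366.0 + 364.9 + 369.8 + 366.1 + 376.2 + 374.1 + 366.6 + 364.2 + 363.7) / 11 = 368.5636
s̄ = (12.3 + 11.1 + 9.9 + 12.7 + 10.9 + 8.4 + 15.4 + 11.5 + 11.6 + 7.6 + 8.3) / 11 = 10.8818
LCL = X̄̄ − A₃·s̄ = 368.5636 − 1.032 × 10.8818 = 357.3336

357.334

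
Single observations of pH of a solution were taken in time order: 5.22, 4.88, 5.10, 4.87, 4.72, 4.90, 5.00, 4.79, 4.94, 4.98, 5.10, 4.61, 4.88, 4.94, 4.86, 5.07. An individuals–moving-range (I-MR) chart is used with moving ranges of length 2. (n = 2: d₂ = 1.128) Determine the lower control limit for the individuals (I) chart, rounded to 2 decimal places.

4.42

X̄ = (5.22 + 4.88 + 5.10 + 4.87 + 4.72 + 4.90 + 5.00 + 4.79 + 4.94 + 4.98 + 5.10 + 4.61 + 4.88 + 4.94 + 4.86 + 5.07) / 16 = 4.9287
Moving ranges: 0.34, 0.22, 0.23, 0.15, 0.18, 0.10, 0.21, 0.15, 0.04, 0.12, 0.49, 0.27, 0.06, 0.08, 0.21; M̄R̄ = 2.8500 / 15 = 0.1900
LCL = X̄ − 3·M̄R̄/d₂ = 4.9287 − 3 × 0.1900 / 1.128 = 4.4234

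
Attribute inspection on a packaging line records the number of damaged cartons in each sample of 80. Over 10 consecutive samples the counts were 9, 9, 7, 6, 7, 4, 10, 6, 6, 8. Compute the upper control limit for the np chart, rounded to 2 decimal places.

p̄ = Σdᵢ / (k·n) = 72 / (10 × 80) = 0.09000
UCL = np̄ + 3·√(np̄(1−p̄)) = 7.2000 + 3 × √(7.2000×0.91000) = 7.2000 + 3 × 2.5597 = 14.8791

14.88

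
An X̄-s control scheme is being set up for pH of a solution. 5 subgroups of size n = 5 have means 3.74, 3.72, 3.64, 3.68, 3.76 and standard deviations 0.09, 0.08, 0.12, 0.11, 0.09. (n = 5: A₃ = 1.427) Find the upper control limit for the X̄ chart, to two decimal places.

X̄̄ = (3.74 + 3.72 + 3.64 + 3.68 + 3.76) / 5 = 3.7080
s̄ = (0.09 + 0.08 + 0.12 + 0.11 + 0.09) / 5 = 0.0980
UCL = X̄̄ + A₃·s̄ = 3.7080 + 1.427 × 0.0980 = 3.8478

3.85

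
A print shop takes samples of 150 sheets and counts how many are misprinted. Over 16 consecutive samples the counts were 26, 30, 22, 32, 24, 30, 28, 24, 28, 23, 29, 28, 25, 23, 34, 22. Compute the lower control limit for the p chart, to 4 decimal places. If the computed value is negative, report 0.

p̄ = Σdᵢ / (k·n) = 428 / (16 × 150) = 0.17833
LCL = p̄ − 3·√(p̄(1−p̄)/n) = 0.17833 − 3 × 0.03125 = 0.08457

0.0846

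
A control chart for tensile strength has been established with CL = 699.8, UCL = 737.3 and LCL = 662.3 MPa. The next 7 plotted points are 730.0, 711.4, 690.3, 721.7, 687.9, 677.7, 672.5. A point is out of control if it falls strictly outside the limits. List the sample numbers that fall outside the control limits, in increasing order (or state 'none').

All 7 points lie within [662.3, 737.3].

none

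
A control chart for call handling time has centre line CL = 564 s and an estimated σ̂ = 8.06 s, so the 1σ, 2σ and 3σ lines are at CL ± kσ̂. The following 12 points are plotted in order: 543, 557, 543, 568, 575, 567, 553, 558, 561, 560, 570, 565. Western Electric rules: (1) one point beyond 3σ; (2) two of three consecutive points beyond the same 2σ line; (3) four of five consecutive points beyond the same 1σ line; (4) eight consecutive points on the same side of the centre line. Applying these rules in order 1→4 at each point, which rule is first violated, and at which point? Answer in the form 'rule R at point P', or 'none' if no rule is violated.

rule 2 at point 3

Zone of each point (C = within 1σ̂, B = 1σ̂–2σ̂, A = 2σ̂–3σ̂, * = beyond 3σ̂; sign = side of CL): 1:-A, 2:-C, 3:-A, 4:+C, 5:+B, 6:+C, 7:-B, 8:-C, 9:-C, 10:-C, 11:+C, 12:+C
Rule 2 (two of three consecutive points beyond the same 2σ limit) is satisfied at point 3.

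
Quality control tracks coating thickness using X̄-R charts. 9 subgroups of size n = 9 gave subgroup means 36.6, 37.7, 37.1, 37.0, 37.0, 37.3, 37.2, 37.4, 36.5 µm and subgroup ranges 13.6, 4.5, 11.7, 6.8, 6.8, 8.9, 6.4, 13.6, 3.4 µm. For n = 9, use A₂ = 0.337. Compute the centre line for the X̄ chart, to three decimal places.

X̄̄ = (36.6 + 37.7 + 37.1 + 37.0 + 37.0 + 37.3 + 37.2 + 37.4 + 36.5) / 9 = 333.8000 / 9 = 37.0889
CL = X̄̄ = 37.0889

37.089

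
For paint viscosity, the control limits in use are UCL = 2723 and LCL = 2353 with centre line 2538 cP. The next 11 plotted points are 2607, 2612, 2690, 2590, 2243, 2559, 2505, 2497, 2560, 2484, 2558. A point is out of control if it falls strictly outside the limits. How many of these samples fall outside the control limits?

Compare each point to [2353, 2723]: sample 5 = 2243 < LCL.

1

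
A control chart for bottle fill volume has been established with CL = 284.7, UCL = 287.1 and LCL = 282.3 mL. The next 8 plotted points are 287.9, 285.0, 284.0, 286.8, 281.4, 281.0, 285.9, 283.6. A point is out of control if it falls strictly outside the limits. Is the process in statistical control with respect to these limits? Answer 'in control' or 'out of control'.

Compare each point to [282.3, 287.1]: sample 1 = 287.9 > UCL; sample 5 = 281.4 < LCL; sample 6 = 281.0 < LCL.

out of control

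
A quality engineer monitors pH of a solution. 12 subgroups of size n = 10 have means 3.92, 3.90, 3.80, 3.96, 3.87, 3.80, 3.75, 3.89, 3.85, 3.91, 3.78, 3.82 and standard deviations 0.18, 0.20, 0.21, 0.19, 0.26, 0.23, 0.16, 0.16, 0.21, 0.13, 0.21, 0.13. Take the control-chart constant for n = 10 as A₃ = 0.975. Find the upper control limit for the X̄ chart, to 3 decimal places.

4.039

X̄̄ = (3.92 + 3.90 + 3.80 + 3.96 + 3.87 + 3.80 + 3.75 + 3.89 + 3.85 + 3.91 + 3.78 + 3.82) / 12 = 3.8542
s̄ = (0.18 + 0.20 + 0.21 + 0.19 + 0.26 + 0.23 + 0.16 + 0.16 + 0.21 + 0.13 + 0.21 + 0.13) / 12 = 0.1892
UCL = X̄̄ + A₃·s̄ = 3.8542 + 0.975 × 0.1892 = 4.0386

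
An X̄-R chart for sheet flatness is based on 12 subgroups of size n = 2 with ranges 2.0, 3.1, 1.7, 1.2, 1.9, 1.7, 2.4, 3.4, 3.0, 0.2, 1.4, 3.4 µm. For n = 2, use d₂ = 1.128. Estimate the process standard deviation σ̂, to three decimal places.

1.876

R̄ = (2.0 + 3.1 + 1.7 + 1.2 + 1.9 + 1.7 + 2.4 + 3.4 + 3.0 + 0.2 + 1.4 + 3.4) / 12 = 2.1167
σ̂ = R̄ / d₂ = 2.1167 / 1.128 = 1.8765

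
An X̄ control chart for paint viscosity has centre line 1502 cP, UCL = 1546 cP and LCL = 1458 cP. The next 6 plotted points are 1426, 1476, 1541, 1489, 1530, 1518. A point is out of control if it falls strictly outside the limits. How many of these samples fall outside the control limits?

1

Compare each point to [1458, 1546]: sample 1 = 1426 < LCL.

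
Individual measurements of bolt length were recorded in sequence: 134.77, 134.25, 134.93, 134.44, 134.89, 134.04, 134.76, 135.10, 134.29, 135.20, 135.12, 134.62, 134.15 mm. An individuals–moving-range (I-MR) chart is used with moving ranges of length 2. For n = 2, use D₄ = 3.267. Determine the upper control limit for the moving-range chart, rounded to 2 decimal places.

Moving ranges: 0.52, 0.68, 0.49, 0.45, 0.85, 0.72, 0.34, 0.81, 0.91, 0.08, 0.50, 0.47; M̄R̄ = 6.8200 / 12 = 0.5683
UCL_MR = D₄·M̄R̄ = 3.267 × 0.5683 = 1.8567

1.86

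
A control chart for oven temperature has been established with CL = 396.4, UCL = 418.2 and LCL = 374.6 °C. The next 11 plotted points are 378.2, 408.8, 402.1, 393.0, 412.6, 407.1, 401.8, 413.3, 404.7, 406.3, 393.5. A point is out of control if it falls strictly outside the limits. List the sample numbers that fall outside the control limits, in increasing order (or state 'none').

none

All 11 points lie within [374.6, 418.2].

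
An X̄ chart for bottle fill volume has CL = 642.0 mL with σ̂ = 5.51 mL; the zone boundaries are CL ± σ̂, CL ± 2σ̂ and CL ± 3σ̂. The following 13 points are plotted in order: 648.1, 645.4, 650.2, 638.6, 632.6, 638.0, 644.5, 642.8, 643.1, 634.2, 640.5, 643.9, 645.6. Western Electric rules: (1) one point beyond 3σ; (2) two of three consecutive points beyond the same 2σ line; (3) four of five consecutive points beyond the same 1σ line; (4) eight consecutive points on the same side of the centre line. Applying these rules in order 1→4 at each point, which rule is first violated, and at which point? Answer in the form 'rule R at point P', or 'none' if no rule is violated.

none

Zone of each point (C = within 1σ̂, B = 1σ̂–2σ̂, A = 2σ̂–3σ̂, * = beyond 3σ̂; sign = side of CL): 1:+B, 2:+C, 3:+B, 4:-C, 5:-B, 6:-C, 7:+C, 8:+C, 9:+C, 10:-B, 11:-C, 12:+C, 13:+C
No rule fires across all 13 points.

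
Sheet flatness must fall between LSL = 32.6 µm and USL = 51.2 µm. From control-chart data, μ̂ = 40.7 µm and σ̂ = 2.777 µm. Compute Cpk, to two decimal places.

0.97

Cpu = (USL − μ̂) / (3σ̂) = (51.2 − 40.7) / (3 × 2.777) = 1.2604; Cpl = (μ̂ − LSL) / (3σ̂) = (40.7 − 32.6) / (3 × 2.777) = 0.9723; Cpk = min(Cpu, Cpl) = 0.9723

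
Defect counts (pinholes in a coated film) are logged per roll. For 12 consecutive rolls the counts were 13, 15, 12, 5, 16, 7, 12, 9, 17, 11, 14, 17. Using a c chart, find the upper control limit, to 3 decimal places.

c̄ = (13 + 15 + 12 + 5 + 16 + 7 + 12 + 9 + 17 + 11 + 14 + 17) / 12 = 148 / 12 = 12.3333
UCL = c̄ + 3√c̄ = 12.3333 + 3 × √12.3333 = 12.3333 + 3 × 3.5119 = 22.8690

22.869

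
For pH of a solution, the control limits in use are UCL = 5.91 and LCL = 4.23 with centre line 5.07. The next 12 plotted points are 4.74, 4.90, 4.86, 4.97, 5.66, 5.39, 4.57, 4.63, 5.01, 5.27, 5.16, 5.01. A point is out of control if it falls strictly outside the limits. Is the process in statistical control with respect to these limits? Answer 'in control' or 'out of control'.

All 12 points lie within [4.23, 5.91].

in control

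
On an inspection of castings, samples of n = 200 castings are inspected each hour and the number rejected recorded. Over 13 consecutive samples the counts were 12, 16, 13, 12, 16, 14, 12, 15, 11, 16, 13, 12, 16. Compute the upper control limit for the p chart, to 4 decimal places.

0.1220

p̄ = Σdᵢ / (k·n) = 178 / (13 × 200) = 0.06846
UCL = p̄ + 3·√(p̄(1−p̄)/n) = 0.06846 + 3 × √(0.06846×0.93154/200) = 0.06846 + 3 × 0.01786 = 0.12203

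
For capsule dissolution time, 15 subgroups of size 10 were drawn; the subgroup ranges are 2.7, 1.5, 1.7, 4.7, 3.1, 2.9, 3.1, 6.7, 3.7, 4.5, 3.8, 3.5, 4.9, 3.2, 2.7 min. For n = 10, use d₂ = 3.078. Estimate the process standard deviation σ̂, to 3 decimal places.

1.141

R̄ = (2.7 + 1.5 + 1.7 + 4.7 + 3.1 + 2.9 + 3.1 + 6.7 + 3.7 + 4.5 + 3.8 + 3.5 + 4.9 + 3.2 + 2.7) / 15 = 3.5133
σ̂ = R̄ / d₂ = 3.5133 / 3.078 = 1.1414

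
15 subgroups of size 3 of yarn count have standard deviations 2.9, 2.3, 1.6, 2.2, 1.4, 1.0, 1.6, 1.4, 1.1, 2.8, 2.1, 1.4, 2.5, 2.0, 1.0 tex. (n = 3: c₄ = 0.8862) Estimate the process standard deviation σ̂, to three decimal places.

s̄ = (2.9 + 2.3 + 1.6 + 2.2 + 1.4 + 1.0 + 1.6 + 1.4 + 1.1 + 2.8 + 2.1 + 1.4 + 2.5 + 2.0 + 1.0) / 15 = 1.8200
σ̂ = s̄ / c₄ = 1.8200 / 0.8862 = 2.0537

2.054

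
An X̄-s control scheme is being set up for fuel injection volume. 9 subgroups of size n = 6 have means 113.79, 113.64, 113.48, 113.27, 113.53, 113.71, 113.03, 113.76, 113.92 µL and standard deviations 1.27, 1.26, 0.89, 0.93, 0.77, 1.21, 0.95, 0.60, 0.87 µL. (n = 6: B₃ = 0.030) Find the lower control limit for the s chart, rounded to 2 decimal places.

s̄ = (1.27 + 1.26 + 0.89 + 0.93 + 0.77 + 1.21 + 0.95 + 0.60 + 0.87) / 9 = 0.9722
LCL_s = B₃·s̄ = 0.030 × 0.9722 = 0.0292

0.03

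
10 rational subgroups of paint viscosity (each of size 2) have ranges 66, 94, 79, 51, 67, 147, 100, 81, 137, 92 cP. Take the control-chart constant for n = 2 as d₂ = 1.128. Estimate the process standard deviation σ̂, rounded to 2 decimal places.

81.03

R̄ = (66 + 94 + 79 + 51 + 67 + 147 + 100 + 81 + 137 + 92) / 10 = 91.4000
σ̂ = R̄ / d₂ = 91.4000 / 1.128 = 81.0284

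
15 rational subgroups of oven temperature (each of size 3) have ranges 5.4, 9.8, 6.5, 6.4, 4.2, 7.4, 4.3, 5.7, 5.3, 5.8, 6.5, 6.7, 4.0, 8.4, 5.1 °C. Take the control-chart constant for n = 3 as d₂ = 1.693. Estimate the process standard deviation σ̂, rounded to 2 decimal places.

R̄ = (5.4 + 9.8 + 6.5 + 6.4 + 4.2 + 7.4 + 4.3 + 5.7 + 5.3 + 5.8 + 6.5 + 6.7 + 4.0 + 8.4 + 5.1) / 15 = 6.1000
σ̂ = R̄ / d₂ = 6.1000 / 1.693 = 3.6031

3.60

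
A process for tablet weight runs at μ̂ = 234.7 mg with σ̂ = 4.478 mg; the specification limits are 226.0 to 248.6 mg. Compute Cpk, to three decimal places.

0.648

Cpu = (USL − μ̂) / (3σ̂) = (248.6 − 234.7) / (3 × 4.478) = 1.0347; Cpl = (μ̂ − LSL) / (3σ̂) = (234.7 − 226.0) / (3 × 4.478) = 0.6476; Cpk = min(Cpu, Cpl) = 0.6476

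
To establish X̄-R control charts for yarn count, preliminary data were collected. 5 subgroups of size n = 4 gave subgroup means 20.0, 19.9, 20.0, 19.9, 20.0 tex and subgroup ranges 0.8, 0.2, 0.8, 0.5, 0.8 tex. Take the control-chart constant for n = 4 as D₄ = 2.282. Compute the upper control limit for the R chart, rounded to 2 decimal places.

1.41

R̄ = (0.8 + 0.2 + 0.8 + 0.5 + 0.8) / 5 = 3.1000 / 5 = 0.6200
UCL_R = D₄·R̄ = 2.282 × 0.6200 = 1.4148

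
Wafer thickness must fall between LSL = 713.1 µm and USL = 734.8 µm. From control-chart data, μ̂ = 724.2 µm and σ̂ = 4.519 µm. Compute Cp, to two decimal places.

0.80

Cp = (USL − LSL) / (6σ̂) = (734.8 − 713.1) / (6 × 4.519) = 21.7000 / 27.1140 = 0.8003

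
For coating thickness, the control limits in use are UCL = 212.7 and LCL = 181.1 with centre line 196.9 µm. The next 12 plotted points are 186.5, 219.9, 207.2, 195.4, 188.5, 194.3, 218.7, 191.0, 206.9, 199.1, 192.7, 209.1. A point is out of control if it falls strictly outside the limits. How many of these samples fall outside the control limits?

Compare each point to [181.1, 212.7]: sample 2 = 219.9 > UCL; sample 7 = 218.7 > UCL.

2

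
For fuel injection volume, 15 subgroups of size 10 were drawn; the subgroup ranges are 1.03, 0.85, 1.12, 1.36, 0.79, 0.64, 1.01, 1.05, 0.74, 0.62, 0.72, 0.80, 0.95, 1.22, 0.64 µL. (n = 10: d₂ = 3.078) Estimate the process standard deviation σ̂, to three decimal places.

R̄ = (1.03 + 0.85 + 1.12 + 1.36 + 0.79 + 0.64 + 1.01 + 1.05 + 0.74 + 0.62 + 0.72 + 0.80 + 0.95 + 1.22 + 0.64) / 15 = 0.9027
σ̂ = R̄ / d₂ = 0.9027 / 3.078 = 0.2933

0.293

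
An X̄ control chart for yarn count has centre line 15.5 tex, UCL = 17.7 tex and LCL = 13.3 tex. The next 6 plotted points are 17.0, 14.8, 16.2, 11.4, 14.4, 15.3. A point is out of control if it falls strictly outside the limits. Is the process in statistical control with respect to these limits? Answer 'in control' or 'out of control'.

Compare each point to [13.3, 17.7]: sample 4 = 11.4 < LCL.

out of control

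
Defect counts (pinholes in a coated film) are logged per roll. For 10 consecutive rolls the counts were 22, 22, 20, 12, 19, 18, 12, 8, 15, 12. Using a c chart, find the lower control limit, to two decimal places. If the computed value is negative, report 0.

c̄ = (22 + 22 + 20 + 12 + 19 + 18 + 12 + 8 + 15 + 12) / 10 = 160 / 10 = 16.0000
LCL = c̄ − 3√c̄ = 16.0000 − 3 × 4.0000 = 4.0000

4.00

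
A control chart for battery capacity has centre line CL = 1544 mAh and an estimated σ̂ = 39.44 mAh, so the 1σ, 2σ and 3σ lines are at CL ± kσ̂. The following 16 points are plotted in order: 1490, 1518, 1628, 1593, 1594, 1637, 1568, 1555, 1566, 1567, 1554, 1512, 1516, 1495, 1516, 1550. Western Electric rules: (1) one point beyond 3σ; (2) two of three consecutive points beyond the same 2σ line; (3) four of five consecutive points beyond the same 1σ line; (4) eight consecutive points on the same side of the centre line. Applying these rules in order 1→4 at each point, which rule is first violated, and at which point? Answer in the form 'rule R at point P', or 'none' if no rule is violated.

Zone of each point (C = within 1σ̂, B = 1σ̂–2σ̂, A = 2σ̂–3σ̂, * = beyond 3σ̂; sign = side of CL): 1:-B, 2:-C, 3:+A, 4:+B, 5:+B, 6:+A, 7:+C, 8:+C, 9:+C, 10:+C, 11:+C, 12:-C, 13:-C, 14:-B, 15:-C, 16:+C
Rule 3 (four of five consecutive points beyond the same 1σ limit) is satisfied at point 6.

rule 3 at point 6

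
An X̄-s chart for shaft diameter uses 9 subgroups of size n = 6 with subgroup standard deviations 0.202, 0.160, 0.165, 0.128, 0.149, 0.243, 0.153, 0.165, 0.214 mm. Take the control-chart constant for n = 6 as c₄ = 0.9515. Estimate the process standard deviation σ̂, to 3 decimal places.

0.184

s̄ = (0.202 + 0.160 + 0.165 + 0.128 + 0.149 + 0.243 + 0.153 + 0.165 + 0.214) / 9 = 0.1754
σ̂ = s̄ / c₄ = 0.1754 / 0.9515 = 0.1844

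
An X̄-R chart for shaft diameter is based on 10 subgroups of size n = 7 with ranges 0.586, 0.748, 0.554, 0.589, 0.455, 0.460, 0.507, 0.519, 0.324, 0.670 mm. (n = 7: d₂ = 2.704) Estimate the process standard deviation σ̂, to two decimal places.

R̄ = (0.586 + 0.748 + 0.554 + 0.589 + 0.455 + 0.460 + 0.507 + 0.519 + 0.324 + 0.670) / 10 = 0.5412
σ̂ = R̄ / d₂ = 0.5412 / 2.704 = 0.2001

0.20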